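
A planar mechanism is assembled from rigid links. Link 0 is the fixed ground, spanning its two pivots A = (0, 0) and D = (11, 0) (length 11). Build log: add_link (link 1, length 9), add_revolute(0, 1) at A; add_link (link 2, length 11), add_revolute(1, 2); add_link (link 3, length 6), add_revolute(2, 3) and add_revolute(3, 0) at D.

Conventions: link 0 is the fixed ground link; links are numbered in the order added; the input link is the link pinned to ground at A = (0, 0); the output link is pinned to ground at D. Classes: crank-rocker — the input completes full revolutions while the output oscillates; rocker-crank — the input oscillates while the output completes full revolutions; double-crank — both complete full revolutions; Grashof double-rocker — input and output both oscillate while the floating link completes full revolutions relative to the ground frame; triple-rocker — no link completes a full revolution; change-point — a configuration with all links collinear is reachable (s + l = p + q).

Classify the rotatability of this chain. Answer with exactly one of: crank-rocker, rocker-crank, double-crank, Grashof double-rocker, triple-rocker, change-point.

lengths: ground=11, input=9, coupler=11, output=6
sorted: s=6 (shortest), l=11 (longest), p+q=20
s + l = 17 vs p + q = 20
s + l < p + q (Grashof) with shortest = output link → rocker-crank

rocker-crank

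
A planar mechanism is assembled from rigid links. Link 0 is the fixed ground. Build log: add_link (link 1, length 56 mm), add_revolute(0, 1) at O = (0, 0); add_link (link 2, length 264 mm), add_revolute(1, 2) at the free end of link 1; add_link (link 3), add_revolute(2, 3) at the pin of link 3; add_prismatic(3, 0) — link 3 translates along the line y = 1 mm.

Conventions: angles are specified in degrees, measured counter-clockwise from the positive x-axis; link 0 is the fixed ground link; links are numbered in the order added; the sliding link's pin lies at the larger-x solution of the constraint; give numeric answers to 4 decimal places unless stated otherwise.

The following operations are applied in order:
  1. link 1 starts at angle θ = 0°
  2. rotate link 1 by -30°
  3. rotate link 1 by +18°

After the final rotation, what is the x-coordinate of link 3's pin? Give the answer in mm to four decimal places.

geometry: r = 56 mm, L = 264 mm, e = 1 mm; θ starts at 0°
rotate link 1 by -30°: θ ← 0° -30° = -30°
rotate link 1 by +18°: θ ← -30° +18° = -12°
crank pin P = (r cos θ, r sin θ) = (54.776266, -11.643055)
h = r sin θ − e = -11.643055 − 1 = -12.643055
x = r cos θ + √(L² − h²) = 54.776266 + 263.697086 = 318.473352

318.4734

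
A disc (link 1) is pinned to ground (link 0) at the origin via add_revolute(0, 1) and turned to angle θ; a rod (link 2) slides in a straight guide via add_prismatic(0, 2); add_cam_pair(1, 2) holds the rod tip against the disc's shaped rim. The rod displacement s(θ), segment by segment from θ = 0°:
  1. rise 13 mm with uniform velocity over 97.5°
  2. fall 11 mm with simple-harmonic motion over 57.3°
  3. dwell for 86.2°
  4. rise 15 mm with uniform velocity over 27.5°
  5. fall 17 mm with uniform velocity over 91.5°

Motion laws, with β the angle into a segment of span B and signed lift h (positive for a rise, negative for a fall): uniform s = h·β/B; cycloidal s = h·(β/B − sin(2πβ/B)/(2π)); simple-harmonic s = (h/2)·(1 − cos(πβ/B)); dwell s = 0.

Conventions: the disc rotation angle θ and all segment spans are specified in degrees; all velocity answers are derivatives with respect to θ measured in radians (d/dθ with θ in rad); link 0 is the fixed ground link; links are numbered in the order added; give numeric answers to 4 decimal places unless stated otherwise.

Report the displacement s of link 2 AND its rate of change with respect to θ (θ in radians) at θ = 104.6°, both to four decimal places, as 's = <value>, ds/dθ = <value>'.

segment 1 (0° to 97.5°, uniform, h = 13) is passed completely: s = 0.0000 + (13) = 13.0000
θ = 104.6° falls in segment 2 (97.5° to 154.8°, simple-harmonic, h = -11): β = 104.6 − 97.5 = 7.1°, B = 57.3°; Δs = -11/2·(1 − cos(π·0.1239)) = -0.4115; s = 13.0000 − 0.4115 = 12.5885
velocity in seg [97.5°–154.8°] (simple-harmonic), θ in radians: β = 7.1° = 0.1239 rad, B = 57.3° = 1.0001 rad; ds/dθ = (πh/(2B)) sin(πβ/B) = (π·(-11)/(2·1.0001)) sin(π·0.1239) = -6.557071 mm/rad

s = 12.5885, ds/dθ = -6.5571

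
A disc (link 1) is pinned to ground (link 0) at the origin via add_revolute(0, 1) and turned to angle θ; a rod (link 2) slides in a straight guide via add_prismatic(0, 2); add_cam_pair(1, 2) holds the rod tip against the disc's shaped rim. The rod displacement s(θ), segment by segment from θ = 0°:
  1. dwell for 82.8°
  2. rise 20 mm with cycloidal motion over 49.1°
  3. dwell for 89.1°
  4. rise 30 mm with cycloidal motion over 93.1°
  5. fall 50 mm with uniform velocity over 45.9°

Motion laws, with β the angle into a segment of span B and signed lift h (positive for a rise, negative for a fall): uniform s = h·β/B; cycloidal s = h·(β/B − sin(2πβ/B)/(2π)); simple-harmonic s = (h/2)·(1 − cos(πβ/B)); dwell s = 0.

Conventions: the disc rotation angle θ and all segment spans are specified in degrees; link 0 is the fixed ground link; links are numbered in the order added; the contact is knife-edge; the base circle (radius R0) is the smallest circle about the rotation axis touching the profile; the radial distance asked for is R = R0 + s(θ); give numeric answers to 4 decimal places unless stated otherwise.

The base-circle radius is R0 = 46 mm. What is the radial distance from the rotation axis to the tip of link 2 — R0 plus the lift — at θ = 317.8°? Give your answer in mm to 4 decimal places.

segment 1 (0° to 82.8°, dwell): s unchanged at 0.0000
segment 2 (82.8° to 131.9°, cycloidal, h = 20) is passed completely: s = 0.0000 + (20) = 20.0000
segment 3 (131.9° to 221°, dwell): s unchanged at 20.0000
segment 4 (221° to 314.1°, cycloidal, h = 30) is passed completely: s = 20.0000 + (30) = 50.0000
θ = 317.8° falls in segment 5 (314.1° to 360°, uniform, h = -50): β = 317.8 − 314.1 = 3.7°, B = 45.9°; Δs = -50·3.7/45.9 = -4.0305; s = 50.0000 − 4.0305 = 45.9695
R = R0 + s = 46 + 45.9695 = 91.9695

91.9695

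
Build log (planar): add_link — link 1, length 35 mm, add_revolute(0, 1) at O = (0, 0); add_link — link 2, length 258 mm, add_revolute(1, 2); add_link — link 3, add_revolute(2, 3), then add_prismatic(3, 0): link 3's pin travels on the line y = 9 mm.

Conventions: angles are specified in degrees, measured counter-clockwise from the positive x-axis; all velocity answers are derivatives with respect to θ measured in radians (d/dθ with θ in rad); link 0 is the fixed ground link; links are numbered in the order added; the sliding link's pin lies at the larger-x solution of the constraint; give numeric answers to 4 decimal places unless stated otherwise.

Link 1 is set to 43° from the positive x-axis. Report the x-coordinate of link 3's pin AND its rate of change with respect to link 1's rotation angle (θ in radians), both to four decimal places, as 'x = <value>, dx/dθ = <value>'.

geometry: r = 35 mm, L = 258 mm, e = 9 mm
crank pin P = (r cos θ, r sin θ) = (25.597380, 23.869943)
h = r sin θ − e = 23.869943 − 9 = 14.869943
x = r cos θ + √(L² − h²) = 25.597380 + 257.571126 = 283.168505
dx/dθ = −r sin θ − h·r cos θ/√(L² − h²) (θ in radians; h = 14.869943) = -25.347715

x = 283.1685, dx/dθ = -25.3477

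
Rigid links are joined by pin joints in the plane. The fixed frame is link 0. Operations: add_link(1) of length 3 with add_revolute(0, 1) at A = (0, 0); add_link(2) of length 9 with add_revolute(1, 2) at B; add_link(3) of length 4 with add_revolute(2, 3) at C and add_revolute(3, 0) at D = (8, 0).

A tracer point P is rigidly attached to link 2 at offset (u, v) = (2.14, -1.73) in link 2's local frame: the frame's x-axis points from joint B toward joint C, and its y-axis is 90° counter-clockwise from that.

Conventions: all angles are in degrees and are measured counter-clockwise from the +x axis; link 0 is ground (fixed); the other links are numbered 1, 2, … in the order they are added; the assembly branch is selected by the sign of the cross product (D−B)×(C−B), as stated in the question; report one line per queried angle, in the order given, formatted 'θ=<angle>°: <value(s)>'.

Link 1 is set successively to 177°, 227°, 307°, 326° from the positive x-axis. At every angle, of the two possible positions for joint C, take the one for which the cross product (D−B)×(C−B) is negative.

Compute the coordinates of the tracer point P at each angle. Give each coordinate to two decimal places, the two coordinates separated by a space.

A=(0,0), D=(8.00,0)
θ=177°: B = A + 3.00·(cos177°, sin177°) = (-2.9959, 0.1570)
θ=177°: |BD| = 10.9970
θ=177°: circle(B,9.00) ∩ circle(D,4.00): a=8.4539, h=3.0875
θ=177°:   candidates: C₊=(5.5012,3.1234) cross=33.953; C₋=(5.4130,-3.0508) cross=-33.953
θ=177°:   branch - wants cross < 0 → take C=(5.4130,-3.0508) (cross=-33.953)
θ=177°: ex = (C−B)/|BC| = (0.9343,-0.3564); ey = (0.3564,0.9343)
θ=177°: P = B + 2.14·ex + -1.73·ey = (-1.6131,-2.2221)
θ=227°: B = A + 3.00·(cos227°, sin227°) = (-2.0460, -2.1941)
θ=227°: |BD| = 10.2828
θ=227°: circle(B,9.00) ∩ circle(D,4.00): a=8.3020, h=3.4751
θ=227°:   candidates: C₊=(5.3233,2.9725) cross=35.734; C₋=(6.8063,-3.8177) cross=-35.734
θ=227°:   branch - wants cross < 0 → take C=(6.8063,-3.8177) (cross=-35.734)
θ=227°: ex = (C−B)/|BC| = (0.9836,-0.1804); ey = (0.1804,0.9836)
θ=227°: P = B + 2.14·ex + -1.73·ey = (-0.2532,-4.2817)
θ=307°: B = A + 3.00·(cos307°, sin307°) = (1.8054, -2.3959)
θ=307°: |BD| = 6.6418
θ=307°: circle(B,9.00) ∩ circle(D,4.00): a=8.2142, h=3.6780
θ=307°:   candidates: C₊=(8.1398,3.9976) cross=24.428; C₋=(10.7933,-2.8631) cross=-24.428
θ=307°:   branch - wants cross < 0 → take C=(10.7933,-2.8631) (cross=-24.428)
θ=307°: ex = (C−B)/|BC| = (0.9987,-0.0519); ey = (0.0519,0.9987)
θ=307°: P = B + 2.14·ex + -1.73·ey = (3.8528,-4.2347)
θ=326°: B = A + 3.00·(cos326°, sin326°) = (2.4871, -1.6776)
θ=326°: |BD| = 5.7625
θ=326°: circle(B,9.00) ∩ circle(D,4.00): a=8.5212, h=2.8965
θ=326°:   candidates: C₊=(9.7960,3.5741) cross=16.691; C₋=(11.4824,-1.9679) cross=-16.691
θ=326°:   branch - wants cross < 0 → take C=(11.4824,-1.9679) (cross=-16.691)
θ=326°: ex = (C−B)/|BC| = (0.9995,-0.0323); ey = (0.0323,0.9995)
θ=326°: P = B + 2.14·ex + -1.73·ey = (4.5702,-3.4757)

θ=177°: -1.61 -2.22
θ=227°: -0.25 -4.28
θ=307°: 3.85 -4.23
θ=326°: 4.57 -3.48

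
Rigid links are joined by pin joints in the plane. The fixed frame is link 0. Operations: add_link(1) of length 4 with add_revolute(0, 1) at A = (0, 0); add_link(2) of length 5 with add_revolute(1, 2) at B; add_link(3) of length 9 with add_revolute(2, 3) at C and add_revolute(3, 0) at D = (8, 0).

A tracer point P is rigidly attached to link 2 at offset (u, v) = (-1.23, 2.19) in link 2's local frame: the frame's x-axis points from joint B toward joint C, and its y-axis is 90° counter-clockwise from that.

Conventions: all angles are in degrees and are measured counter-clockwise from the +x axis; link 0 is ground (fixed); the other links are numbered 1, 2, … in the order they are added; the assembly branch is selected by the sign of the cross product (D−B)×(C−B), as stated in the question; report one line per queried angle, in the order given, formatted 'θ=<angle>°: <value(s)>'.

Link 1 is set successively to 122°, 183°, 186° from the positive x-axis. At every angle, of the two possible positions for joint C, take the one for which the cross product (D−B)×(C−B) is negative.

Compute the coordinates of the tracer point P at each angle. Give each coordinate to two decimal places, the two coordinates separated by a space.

A=(0,0), D=(8.00,0)
θ=122°: B = A + 4.00·(cos122°, sin122°) = (-2.1197, 3.3922)
θ=122°: |BD| = 10.6731
θ=122°: circle(B,5.00) ∩ circle(D,9.00): a=2.7131, h=4.1999
θ=122°:   candidates: C₊=(1.7876,6.5120) cross=44.826; C₋=(-0.8821,-1.4522) cross=-44.826
θ=122°:   branch - wants cross < 0 → take C=(-0.8821,-1.4522) (cross=-44.826)
θ=122°: ex = (C−B)/|BC| = (0.2475,-0.9689); ey = (0.9689,0.2475)
θ=122°: P = B + -1.23·ex + 2.19·ey = (-0.3023,5.1260)
θ=183°: B = A + 4.00·(cos183°, sin183°) = (-3.9945, -0.2093)
θ=183°: |BD| = 11.9963
θ=183°: circle(B,5.00) ∩ circle(D,9.00): a=3.6641, h=3.4021
θ=183°:   candidates: C₊=(-0.3903,3.2562) cross=40.813; C₋=(-0.2716,-3.5470) cross=-40.813
θ=183°:   branch - wants cross < 0 → take C=(-0.2716,-3.5470) (cross=-40.813)
θ=183°: ex = (C−B)/|BC| = (0.7446,-0.6675); ey = (0.6675,0.7446)
θ=183°: P = B + -1.23·ex + 2.19·ey = (-3.4485,2.2424)
θ=186°: B = A + 4.00·(cos186°, sin186°) = (-3.9781, -0.4181)
θ=186°: |BD| = 11.9854
θ=186°: circle(B,5.00) ∩ circle(D,9.00): a=3.6565, h=3.4103
θ=186°:   candidates: C₊=(-0.4428,3.1176) cross=40.873; C₋=(-0.2048,-3.6987) cross=-40.873
θ=186°:   branch - wants cross < 0 → take C=(-0.2048,-3.6987) (cross=-40.873)
θ=186°: ex = (C−B)/|BC| = (0.7547,-0.6561); ey = (0.6561,0.7547)
θ=186°: P = B + -1.23·ex + 2.19·ey = (-3.4694,2.0416)

θ=122°: -0.30 5.13
θ=183°: -3.45 2.24
θ=186°: -3.47 2.04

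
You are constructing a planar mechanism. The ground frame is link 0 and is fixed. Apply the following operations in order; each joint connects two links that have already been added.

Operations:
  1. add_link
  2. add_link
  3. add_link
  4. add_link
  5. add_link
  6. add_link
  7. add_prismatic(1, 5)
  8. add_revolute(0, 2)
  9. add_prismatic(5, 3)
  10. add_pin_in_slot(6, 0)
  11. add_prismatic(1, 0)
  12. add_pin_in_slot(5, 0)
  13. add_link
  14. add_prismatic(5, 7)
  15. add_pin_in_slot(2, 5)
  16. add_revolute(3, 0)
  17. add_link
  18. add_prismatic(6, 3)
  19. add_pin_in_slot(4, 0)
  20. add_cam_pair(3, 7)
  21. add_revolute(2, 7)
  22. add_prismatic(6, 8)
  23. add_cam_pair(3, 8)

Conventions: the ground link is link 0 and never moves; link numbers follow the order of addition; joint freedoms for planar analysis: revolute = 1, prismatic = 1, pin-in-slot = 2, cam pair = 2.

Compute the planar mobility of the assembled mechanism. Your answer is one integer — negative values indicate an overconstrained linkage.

link 0 = ground. State L|J1|J2 = 1|0|0
+link1  2|0|0
+link2  3|0|0
+link3  4|0|0
+link4  5|0|0
+link5  6|0|0
+link6  7|0|0
P(1,5) f=1→J1  7|1|0
R(0,2) f=1→J1  7|2|0
P(5,3) f=1→J1  7|3|0
PS(6,0) f=2→J2  7|3|1
P(1,0) f=1→J1  7|4|1
PS(5,0) f=2→J2  7|4|2
+link7  8|4|2
P(5,7) f=1→J1  8|5|2
PS(2,5) f=2→J2  8|5|3
R(3,0) f=1→J1  8|6|3
+link8  9|6|3
P(6,3) f=1→J1  9|7|3
PS(4,0) f=2→J2  9|7|4
C(3,7) f=2→J2  9|7|5
R(2,7) f=1→J1  9|8|5
P(6,8) f=1→J1  9|9|5
C(3,8) f=2→J2  9|9|6
M = 3(9−1)−2·9−6 = 24−18−6 = 0

M = 0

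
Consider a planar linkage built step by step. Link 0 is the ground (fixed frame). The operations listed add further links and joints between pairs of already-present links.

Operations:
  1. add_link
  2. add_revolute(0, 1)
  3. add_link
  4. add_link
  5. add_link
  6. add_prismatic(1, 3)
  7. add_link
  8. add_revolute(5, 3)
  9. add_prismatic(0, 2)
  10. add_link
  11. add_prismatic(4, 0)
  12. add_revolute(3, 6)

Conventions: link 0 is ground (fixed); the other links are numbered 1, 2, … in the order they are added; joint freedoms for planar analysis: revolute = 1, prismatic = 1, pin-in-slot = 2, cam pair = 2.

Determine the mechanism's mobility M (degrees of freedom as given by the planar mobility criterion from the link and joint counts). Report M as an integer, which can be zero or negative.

link 0 = ground. State L|J1|J2 = 1|0|0
+link1  2|0|0
R(0,1) f=1→J1  2|1|0
+link2  3|1|0
+link3  4|1|0
+link4  5|1|0
P(1,3) f=1→J1  5|2|0
+link5  6|2|0
R(5,3) f=1→J1  6|3|0
P(0,2) f=1→J1  6|4|0
+link6  7|4|0
P(4,0) f=1→J1  7|5|0
R(3,6) f=1→J1  7|6|0
M = 3(7−1)−2·6−0 = 18−12−0 = 6

M = 6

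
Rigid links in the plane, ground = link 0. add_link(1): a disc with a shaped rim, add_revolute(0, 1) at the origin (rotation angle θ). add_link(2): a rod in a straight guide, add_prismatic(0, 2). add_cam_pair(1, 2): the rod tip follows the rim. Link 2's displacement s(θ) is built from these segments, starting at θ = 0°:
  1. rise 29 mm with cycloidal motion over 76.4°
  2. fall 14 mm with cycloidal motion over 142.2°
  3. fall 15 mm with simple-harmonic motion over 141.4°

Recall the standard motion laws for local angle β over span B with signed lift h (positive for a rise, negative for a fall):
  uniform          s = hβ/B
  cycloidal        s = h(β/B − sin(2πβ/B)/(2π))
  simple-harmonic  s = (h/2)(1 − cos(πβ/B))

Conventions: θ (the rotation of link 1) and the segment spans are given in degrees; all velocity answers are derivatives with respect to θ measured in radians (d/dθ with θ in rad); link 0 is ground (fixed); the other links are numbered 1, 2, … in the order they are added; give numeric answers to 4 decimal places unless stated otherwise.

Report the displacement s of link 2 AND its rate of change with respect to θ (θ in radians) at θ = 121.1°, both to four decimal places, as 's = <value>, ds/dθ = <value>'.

segment 1 (0° to 76.4°, cycloidal, h = 29) is passed completely: s = 0.0000 + (29) = 29.0000
θ = 121.1° falls in segment 2 (76.4° to 218.6°, cycloidal, h = -14): β = 121.1 − 76.4 = 44.7°, B = 142.2°; Δs = -14·(0.3143 − sin(2π·0.3143)/(2π)) = -2.3523; s = 29.0000 − 2.3523 = 26.6477
velocity in seg [76.4°–218.6°] (cycloidal), θ in radians: β = 44.7° = 0.7802 rad, B = 142.2° = 2.4819 rad; ds/dθ = (h/B)(1 − cos(2πβ/B)) = ((-14)/2.4819)(1 − cos(2π·0.3143)) = -7.859928 mm/rad

s = 26.6477, ds/dθ = -7.8599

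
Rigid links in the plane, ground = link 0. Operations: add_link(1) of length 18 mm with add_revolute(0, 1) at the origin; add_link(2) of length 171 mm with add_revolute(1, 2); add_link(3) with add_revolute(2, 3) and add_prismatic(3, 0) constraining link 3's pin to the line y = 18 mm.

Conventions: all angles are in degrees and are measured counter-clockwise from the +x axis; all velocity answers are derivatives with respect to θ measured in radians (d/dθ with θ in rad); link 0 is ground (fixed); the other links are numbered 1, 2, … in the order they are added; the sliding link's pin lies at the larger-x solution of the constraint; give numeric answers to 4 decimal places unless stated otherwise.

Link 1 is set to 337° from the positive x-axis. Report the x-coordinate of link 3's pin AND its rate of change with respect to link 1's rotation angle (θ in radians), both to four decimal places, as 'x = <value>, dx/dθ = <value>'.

geometry: r = 18 mm, L = 171 mm, e = 18 mm
crank pin P = (r cos θ, r sin θ) = (16.569087, -7.033160)
h = r sin θ − e = -7.033160 − 18 = -25.033160
x = r cos θ + √(L² − h²) = 16.569087 + 169.157740 = 185.726827
dx/dθ = −r sin θ − h·r cos θ/√(L² − h²) (θ in radians; h = -25.033160) = 9.485171

x = 185.7268, dx/dθ = 9.4852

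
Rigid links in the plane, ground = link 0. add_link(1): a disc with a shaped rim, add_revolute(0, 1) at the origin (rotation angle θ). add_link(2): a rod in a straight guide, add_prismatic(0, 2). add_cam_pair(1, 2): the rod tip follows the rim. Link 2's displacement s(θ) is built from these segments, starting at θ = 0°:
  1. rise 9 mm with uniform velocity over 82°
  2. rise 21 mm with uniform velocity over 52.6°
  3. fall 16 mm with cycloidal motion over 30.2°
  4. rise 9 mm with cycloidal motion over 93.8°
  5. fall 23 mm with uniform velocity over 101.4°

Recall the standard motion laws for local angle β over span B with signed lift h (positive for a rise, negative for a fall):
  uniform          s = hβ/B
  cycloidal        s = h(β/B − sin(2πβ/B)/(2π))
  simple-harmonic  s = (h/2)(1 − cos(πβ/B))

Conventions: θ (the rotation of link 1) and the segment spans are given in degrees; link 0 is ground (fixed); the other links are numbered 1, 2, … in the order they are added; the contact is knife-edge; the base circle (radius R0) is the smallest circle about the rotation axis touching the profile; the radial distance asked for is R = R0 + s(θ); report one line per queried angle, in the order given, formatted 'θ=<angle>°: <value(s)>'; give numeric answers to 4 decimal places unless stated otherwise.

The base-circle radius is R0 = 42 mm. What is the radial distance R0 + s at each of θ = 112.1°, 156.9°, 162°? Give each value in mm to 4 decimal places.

segment 1 (0° to 82°, uniform, h = 9) is passed completely: s = 0.0000 + (9) = 9.0000
θ = 112.1° falls in segment 2 (82° to 134.6°, uniform, h = 21): β = 112.1 − 82 = 30.1°, B = 52.6°; Δs = 21·30.1/52.6 = 12.0171; s = 9.0000 + 12.0171 = 21.0171
segment 2 (82° to 134.6°, uniform, h = 21) is passed completely: s = 9.0000 + (21) = 30.0000
θ = 156.9° falls in segment 3 (134.6° to 164.8°, cycloidal, h = -16): β = 156.9 − 134.6 = 22.3°, B = 30.2°; Δs = -16·(0.7384 − sin(2π·0.7384)/(2π)) = -14.3543; s = 30.0000 − 14.3543 = 15.6457
θ = 162° falls in segment 3 (134.6° to 164.8°, cycloidal, h = -16): β = 162 − 134.6 = 27.4°, B = 30.2°; Δs = -16·(0.9073 − sin(2π·0.9073)/(2π)) = -15.9175; s = 30.0000 − 15.9175 = 14.0825
θ=112.1°: R = R0 + s = 42 + 21.0171 = 63.0171
θ=156.9°: R = R0 + s = 42 + 15.6457 = 57.6457
θ=162°: R = R0 + s = 42 + 14.0825 = 56.0825

θ=112.1°: 63.0171
θ=156.9°: 57.6457
θ=162°: 56.0825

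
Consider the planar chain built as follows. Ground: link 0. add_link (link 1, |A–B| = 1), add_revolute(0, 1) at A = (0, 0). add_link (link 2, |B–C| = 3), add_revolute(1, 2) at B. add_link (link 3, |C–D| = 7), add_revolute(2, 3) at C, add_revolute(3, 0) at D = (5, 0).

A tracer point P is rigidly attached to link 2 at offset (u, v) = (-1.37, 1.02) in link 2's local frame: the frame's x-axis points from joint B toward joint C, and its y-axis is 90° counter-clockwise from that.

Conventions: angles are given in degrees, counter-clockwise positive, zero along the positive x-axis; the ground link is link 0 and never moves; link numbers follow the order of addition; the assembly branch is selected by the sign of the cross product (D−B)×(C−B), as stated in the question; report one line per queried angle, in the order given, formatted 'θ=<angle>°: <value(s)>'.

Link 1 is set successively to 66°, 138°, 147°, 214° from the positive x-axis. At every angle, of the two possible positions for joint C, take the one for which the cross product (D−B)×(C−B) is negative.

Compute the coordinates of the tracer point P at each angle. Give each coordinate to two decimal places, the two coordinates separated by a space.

A=(0,0), D=(5.00,0)
θ=66°: B = A + 1.00·(cos66°, sin66°) = (0.4067, 0.9135)
θ=66°: |BD| = 4.6832
θ=66°: circle(B,3.00) ∩ circle(D,7.00): a=-1.9289, h=2.2976
θ=66°:   candidates: C₊=(-1.0370,3.5433) cross=10.760; C₋=(-1.9333,-0.9637) cross=-10.760
θ=66°:   branch - wants cross < 0 → take C=(-1.9333,-0.9637) (cross=-10.760)
θ=66°: ex = (C−B)/|BC| = (-0.7800,-0.6257); ey = (0.6257,-0.7800)
θ=66°: P = B + -1.37·ex + 1.02·ey = (2.1136,0.9752)
θ=138°: B = A + 1.00·(cos138°, sin138°) = (-0.7431, 0.6691)
θ=138°: |BD| = 5.7820
θ=138°: circle(B,3.00) ∩ circle(D,7.00): a=-0.5680, h=2.9457
θ=138°:   candidates: C₊=(-0.9664,3.6608) cross=17.032; C₋=(-1.6482,-2.1911) cross=-17.032
θ=138°:   branch - wants cross < 0 → take C=(-1.6482,-2.1911) (cross=-17.032)
θ=138°: ex = (C−B)/|BC| = (-0.3017,-0.9534); ey = (0.9534,-0.3017)
θ=138°: P = B + -1.37·ex + 1.02·ey = (0.6427,1.6676)
θ=147°: B = A + 1.00·(cos147°, sin147°) = (-0.8387, 0.5446)
θ=147°: |BD| = 5.8640
θ=147°: circle(B,3.00) ∩ circle(D,7.00): a=-0.4786, h=2.9616
θ=147°:   candidates: C₊=(-1.0402,3.5379) cross=17.367; C₋=(-1.5903,-2.3597) cross=-17.367
θ=147°:   branch - wants cross < 0 → take C=(-1.5903,-2.3597) (cross=-17.367)
θ=147°: ex = (C−B)/|BC| = (-0.2505,-0.9681); ey = (0.9681,-0.2505)
θ=147°: P = B + -1.37·ex + 1.02·ey = (0.4920,1.6154)
θ=214°: B = A + 1.00·(cos214°, sin214°) = (-0.8290, -0.5592)
θ=214°: |BD| = 5.8558
θ=214°: circle(B,3.00) ∩ circle(D,7.00): a=-0.4875, h=2.9601
θ=214°:   candidates: C₊=(-1.5970,2.3408) cross=17.334; C₋=(-1.0317,-3.5523) cross=-17.334
θ=214°:   branch - wants cross < 0 → take C=(-1.0317,-3.5523) (cross=-17.334)
θ=214°: ex = (C−B)/|BC| = (-0.0675,-0.9977); ey = (0.9977,-0.0675)
θ=214°: P = B + -1.37·ex + 1.02·ey = (0.2812,0.7388)

θ=66°: 2.11 0.98
θ=138°: 0.64 1.67
θ=147°: 0.49 1.62
θ=214°: 0.28 0.74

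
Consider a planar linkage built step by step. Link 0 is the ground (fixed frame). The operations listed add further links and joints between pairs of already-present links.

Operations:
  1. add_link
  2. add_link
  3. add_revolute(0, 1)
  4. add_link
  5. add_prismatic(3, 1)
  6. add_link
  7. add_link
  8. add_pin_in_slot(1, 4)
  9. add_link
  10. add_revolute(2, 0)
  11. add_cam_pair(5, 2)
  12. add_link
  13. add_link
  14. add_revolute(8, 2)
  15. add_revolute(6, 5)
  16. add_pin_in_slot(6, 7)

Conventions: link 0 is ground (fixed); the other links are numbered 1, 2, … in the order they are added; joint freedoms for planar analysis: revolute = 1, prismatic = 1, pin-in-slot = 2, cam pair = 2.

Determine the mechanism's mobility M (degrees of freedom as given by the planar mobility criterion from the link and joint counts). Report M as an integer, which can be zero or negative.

(L,J1,J2)=(1,0,0); link0 fixed
link1: (2,0,0)
link2: (3,0,0)
R 0-1 [J1]: (3,1,0)
link3: (4,1,0)
P 3-1 [J1]: (4,2,0)
link4: (5,2,0)
link5: (6,2,0)
PS 1-4 [J2]: (6,2,1)
link6: (7,2,1)
R 2-0 [J1]: (7,3,1)
C 5-2 [J2]: (7,3,2)
link7: (8,3,2)
link8: (9,3,2)
R 8-2 [J1]: (9,4,2)
R 6-5 [J1]: (9,5,2)
PS 6-7 [J2]: (9,5,3)
Grübler: 3·8 − 2·5 − 3 = 11

M = 11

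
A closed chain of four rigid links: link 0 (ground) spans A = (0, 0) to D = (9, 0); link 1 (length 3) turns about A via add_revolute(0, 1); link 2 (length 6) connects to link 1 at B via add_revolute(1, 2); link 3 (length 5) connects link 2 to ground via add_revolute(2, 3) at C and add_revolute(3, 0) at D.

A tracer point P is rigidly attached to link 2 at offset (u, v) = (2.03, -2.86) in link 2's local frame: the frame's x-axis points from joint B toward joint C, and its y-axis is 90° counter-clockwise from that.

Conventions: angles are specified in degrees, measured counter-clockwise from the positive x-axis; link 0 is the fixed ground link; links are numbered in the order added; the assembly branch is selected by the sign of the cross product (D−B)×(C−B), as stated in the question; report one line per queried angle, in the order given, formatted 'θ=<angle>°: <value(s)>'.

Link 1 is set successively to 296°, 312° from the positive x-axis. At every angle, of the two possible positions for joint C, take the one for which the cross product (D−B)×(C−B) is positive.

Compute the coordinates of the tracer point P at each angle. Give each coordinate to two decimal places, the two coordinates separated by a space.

A=(0,0), D=(9.00,0)
θ=296°: B = A + 3.00·(cos296°, sin296°) = (1.3151, -2.6964)
θ=296°: |BD| = 8.1442
θ=296°: circle(B,6.00) ∩ circle(D,5.00): a=4.7474, h=3.6691
θ=296°:   candidates: C₊=(4.5800,2.3375) cross=29.881; C₋=(7.0095,-4.5867) cross=-29.881
θ=296°:   branch + wants cross > 0 → take C=(4.5800,2.3375) (cross=29.881)
θ=296°: ex = (C−B)/|BC| = (0.5442,0.8390); ey = (-0.8390,0.5442)
θ=296°: P = B + 2.03·ex + -2.86·ey = (4.8192,-2.5495)
θ=312°: B = A + 3.00·(cos312°, sin312°) = (2.0074, -2.2294)
θ=312°: |BD| = 7.3394
θ=312°: circle(B,6.00) ∩ circle(D,5.00): a=4.4191, h=4.0585
θ=312°:   candidates: C₊=(4.9848,2.9797) cross=29.787; C₋=(7.4505,-4.7538) cross=-29.787
θ=312°:   branch + wants cross > 0 → take C=(4.9848,2.9797) (cross=29.787)
θ=312°: ex = (C−B)/|BC| = (0.4962,0.8682); ey = (-0.8682,0.4962)
θ=312°: P = B + 2.03·ex + -2.86·ey = (5.4978,-1.8863)

θ=296°: 4.82 -2.55
θ=312°: 5.50 -1.89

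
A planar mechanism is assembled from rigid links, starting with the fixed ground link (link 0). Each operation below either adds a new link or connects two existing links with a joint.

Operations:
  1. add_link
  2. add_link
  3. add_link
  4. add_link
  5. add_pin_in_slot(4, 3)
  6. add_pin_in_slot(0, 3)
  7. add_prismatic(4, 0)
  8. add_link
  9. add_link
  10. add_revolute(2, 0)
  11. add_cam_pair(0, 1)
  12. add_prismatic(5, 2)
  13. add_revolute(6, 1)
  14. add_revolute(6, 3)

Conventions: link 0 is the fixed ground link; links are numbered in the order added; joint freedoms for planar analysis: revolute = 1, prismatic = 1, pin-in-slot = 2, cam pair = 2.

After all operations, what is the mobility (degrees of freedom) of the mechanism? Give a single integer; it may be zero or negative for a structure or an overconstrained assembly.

(L,J1,J2)=(1,0,0); link0 fixed
link1: (2,0,0)
link2: (3,0,0)
link3: (4,0,0)
link4: (5,0,0)
PS 4-3 [J2]: (5,0,1)
PS 0-3 [J2]: (5,0,2)
P 4-0 [J1]: (5,1,2)
link5: (6,1,2)
link6: (7,1,2)
R 2-0 [J1]: (7,2,2)
C 0-1 [J2]: (7,2,3)
P 5-2 [J1]: (7,3,3)
R 6-1 [J1]: (7,4,3)
R 6-3 [J1]: (7,5,3)
Grübler: 3·6 − 2·5 − 3 = 5

M = 5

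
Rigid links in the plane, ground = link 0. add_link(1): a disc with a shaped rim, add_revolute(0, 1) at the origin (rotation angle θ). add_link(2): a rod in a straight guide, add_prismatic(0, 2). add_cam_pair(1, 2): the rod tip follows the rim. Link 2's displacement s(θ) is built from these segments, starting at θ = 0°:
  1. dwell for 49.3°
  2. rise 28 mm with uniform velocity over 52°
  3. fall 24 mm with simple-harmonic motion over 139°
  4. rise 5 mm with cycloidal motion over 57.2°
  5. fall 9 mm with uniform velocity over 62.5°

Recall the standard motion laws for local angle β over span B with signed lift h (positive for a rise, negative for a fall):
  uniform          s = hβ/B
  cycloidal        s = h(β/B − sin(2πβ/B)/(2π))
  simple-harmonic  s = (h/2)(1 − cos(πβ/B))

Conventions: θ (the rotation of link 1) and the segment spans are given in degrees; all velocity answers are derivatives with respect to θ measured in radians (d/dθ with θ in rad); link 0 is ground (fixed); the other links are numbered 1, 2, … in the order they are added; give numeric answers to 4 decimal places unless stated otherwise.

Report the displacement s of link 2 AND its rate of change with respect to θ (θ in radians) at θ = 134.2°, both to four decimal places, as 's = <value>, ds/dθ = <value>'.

segment 1 (0° to 49.3°, dwell): s unchanged at 0.0000
segment 2 (49.3° to 101.3°, uniform, h = 28) is passed completely: s = 0.0000 + (28) = 28.0000
θ = 134.2° falls in segment 3 (101.3° to 240.3°, simple-harmonic, h = -24): β = 134.2 − 101.3 = 32.9°, B = 139°; Δs = -24/2·(1 − cos(π·0.2367)) = -3.1674; s = 28.0000 − 3.1674 = 24.8326
velocity in seg [101.3°–240.3°] (simple-harmonic), θ in radians: β = 32.9° = 0.5742 rad, B = 139° = 2.4260 rad; ds/dθ = (πh/(2B)) sin(πβ/B) = (π·(-24)/(2·2.4260)) sin(π·0.2367) = -10.519222 mm/rad

s = 24.8326, ds/dθ = -10.5192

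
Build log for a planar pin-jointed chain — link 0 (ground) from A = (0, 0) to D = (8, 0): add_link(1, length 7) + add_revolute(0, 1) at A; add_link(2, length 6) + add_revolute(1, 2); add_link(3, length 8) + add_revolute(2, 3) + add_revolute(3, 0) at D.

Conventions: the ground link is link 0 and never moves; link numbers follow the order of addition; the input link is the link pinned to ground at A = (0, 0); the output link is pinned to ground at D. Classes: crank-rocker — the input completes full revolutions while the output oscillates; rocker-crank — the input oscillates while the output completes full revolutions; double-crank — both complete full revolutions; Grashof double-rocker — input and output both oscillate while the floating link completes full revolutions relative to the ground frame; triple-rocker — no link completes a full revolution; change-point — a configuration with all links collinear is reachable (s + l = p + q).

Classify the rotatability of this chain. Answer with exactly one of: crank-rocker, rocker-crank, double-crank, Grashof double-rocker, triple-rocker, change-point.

lengths: ground=8, input=7, coupler=6, output=8
sorted: s=6 (shortest), l=8 (longest), p+q=15
s + l = 14 vs p + q = 15
s + l < p + q (Grashof) with shortest = coupler link → Grashof double-rocker

Grashof double-rocker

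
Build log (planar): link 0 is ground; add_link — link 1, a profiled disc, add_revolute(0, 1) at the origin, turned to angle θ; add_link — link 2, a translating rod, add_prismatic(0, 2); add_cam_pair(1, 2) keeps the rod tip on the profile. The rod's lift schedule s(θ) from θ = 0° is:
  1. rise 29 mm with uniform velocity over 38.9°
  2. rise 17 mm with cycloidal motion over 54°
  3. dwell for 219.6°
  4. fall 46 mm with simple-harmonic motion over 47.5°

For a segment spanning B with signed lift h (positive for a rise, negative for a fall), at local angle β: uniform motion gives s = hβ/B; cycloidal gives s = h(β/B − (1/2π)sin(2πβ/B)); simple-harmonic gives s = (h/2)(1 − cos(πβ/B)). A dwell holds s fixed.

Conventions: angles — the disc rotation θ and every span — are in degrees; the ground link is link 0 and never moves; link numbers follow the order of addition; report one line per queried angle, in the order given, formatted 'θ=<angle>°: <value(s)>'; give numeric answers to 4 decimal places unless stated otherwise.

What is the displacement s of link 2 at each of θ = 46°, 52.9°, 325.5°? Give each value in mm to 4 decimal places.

seg 1 [0°–38.9°] uniform, h=29: full span → s += 29 → s = 29.0000
seg 2 [38.9°–92.9°] cycloidal, h=17: θ=46° here. β=7.1, B=54. 17·(0.1315 − sin(2π·0.1315)/(2π)) = 0.2457 → s = 29.2457
seg 2 [38.9°–92.9°] cycloidal, h=17: θ=52.9° here. β=14, B=54. 17·(0.2593 − sin(2π·0.2593)/(2π)) = 1.7064 → s = 30.7064
seg 2 [38.9°–92.9°] cycloidal, h=17: full span → s += 17 → s = 46.0000
seg 3 [92.9°–312.5°] dwell: s stays 46.0000
seg 4 [312.5°–360°] simple-harmonic, h=-46: θ=325.5° here. β=13, B=47.5. -46/2·(1 − cos(π·0.2737)) = -7.9905 → s = 38.0095

θ=46°: 29.2457
θ=52.9°: 30.7064
θ=325.5°: 38.0095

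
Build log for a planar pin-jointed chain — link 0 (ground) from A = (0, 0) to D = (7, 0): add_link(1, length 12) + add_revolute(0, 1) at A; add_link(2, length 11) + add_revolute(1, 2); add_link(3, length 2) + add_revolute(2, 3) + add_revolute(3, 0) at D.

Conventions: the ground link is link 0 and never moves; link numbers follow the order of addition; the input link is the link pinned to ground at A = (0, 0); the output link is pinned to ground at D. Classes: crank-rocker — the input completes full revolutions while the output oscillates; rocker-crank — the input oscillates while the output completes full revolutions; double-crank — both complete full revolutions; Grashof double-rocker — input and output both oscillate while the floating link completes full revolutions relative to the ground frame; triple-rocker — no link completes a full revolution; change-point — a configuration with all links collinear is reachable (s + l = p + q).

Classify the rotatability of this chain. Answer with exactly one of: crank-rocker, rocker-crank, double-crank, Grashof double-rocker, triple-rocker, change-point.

lengths: ground=7, input=12, coupler=11, output=2
sorted: s=2 (shortest), l=12 (longest), p+q=18
s + l = 14 vs p + q = 18
s + l < p + q (Grashof) with shortest = output link → rocker-crank

rocker-crank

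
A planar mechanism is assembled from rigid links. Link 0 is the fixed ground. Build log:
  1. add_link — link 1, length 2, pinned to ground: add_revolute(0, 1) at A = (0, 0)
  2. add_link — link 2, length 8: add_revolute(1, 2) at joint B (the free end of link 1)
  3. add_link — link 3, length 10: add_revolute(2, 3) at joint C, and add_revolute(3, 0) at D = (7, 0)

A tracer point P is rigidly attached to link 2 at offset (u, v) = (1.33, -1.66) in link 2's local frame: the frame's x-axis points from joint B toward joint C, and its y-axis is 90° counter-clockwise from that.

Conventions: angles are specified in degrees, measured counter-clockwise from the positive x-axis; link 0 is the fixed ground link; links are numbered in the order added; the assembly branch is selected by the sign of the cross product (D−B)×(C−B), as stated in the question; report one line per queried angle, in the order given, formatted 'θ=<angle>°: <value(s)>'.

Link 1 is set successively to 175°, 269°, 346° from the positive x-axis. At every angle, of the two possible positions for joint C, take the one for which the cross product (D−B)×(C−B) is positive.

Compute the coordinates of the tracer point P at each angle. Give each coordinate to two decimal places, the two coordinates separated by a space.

A=(0,0), D=(7.00,0)
θ=175°: B = A + 2.00·(cos175°, sin175°) = (-1.9924, 0.1743)
θ=175°: |BD| = 8.9941
θ=175°: circle(B,8.00) ∩ circle(D,10.00): a=2.4957, h=7.6007
θ=175°:   candidates: C₊=(0.6502,7.7253) cross=68.362; C₋=(0.3556,-7.4734) cross=-68.362
θ=175°:   branch + wants cross > 0 → take C=(0.6502,7.7253) (cross=68.362)
θ=175°: ex = (C−B)/|BC| = (0.3303,0.9439); ey = (-0.9439,0.3303)
θ=175°: P = B + 1.33·ex + -1.66·ey = (0.0138,0.8813)
θ=269°: B = A + 2.00·(cos269°, sin269°) = (-0.0349, -1.9997)
θ=269°: |BD| = 7.3136
θ=269°: circle(B,8.00) ∩ circle(D,10.00): a=1.1956, h=7.9102
θ=269°:   candidates: C₊=(-1.0476,5.9359) cross=57.852; C₋=(3.2780,-9.2815) cross=-57.852
θ=269°:   branch + wants cross > 0 → take C=(-1.0476,5.9359) (cross=57.852)
θ=269°: ex = (C−B)/|BC| = (-0.1266,0.9920); ey = (-0.9920,-0.1266)
θ=269°: P = B + 1.33·ex + -1.66·ey = (1.4434,-0.4703)
θ=346°: B = A + 2.00·(cos346°, sin346°) = (1.9406, -0.4838)
θ=346°: |BD| = 5.0825
θ=346°: circle(B,8.00) ∩ circle(D,10.00): a=-1.0003, h=7.9372
θ=346°:   candidates: C₊=(0.1892,7.3221) cross=40.341; C₋=(1.7004,-8.4802) cross=-40.341
θ=346°:   branch + wants cross > 0 → take C=(0.1892,7.3221) (cross=40.341)
θ=346°: ex = (C−B)/|BC| = (-0.2189,0.9757); ey = (-0.9757,-0.2189)
θ=346°: P = B + 1.33·ex + -1.66·ey = (3.2692,1.1773)

θ=175°: 0.01 0.88
θ=269°: 1.44 -0.47
θ=346°: 3.27 1.18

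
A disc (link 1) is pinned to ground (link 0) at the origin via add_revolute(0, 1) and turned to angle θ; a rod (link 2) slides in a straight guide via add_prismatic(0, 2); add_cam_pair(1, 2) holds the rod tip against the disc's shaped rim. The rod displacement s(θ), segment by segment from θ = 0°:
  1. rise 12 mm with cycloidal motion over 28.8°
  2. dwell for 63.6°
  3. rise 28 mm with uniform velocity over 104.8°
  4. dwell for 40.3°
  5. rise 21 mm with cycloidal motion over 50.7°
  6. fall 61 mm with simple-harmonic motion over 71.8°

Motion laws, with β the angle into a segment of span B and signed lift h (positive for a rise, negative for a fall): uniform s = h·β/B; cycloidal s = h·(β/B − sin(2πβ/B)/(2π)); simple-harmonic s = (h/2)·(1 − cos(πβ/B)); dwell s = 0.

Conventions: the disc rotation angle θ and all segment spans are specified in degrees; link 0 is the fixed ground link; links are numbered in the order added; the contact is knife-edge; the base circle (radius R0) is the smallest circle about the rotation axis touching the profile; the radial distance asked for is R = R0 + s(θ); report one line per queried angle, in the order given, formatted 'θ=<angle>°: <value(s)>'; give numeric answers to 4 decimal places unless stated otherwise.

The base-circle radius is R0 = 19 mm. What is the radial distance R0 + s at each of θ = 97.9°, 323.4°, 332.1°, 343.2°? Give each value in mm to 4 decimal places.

segment 1 (0° to 28.8°, cycloidal, h = 12) is passed completely: s = 0.0000 + (12) = 12.0000
segment 2 (28.8° to 92.4°, dwell): s unchanged at 12.0000
θ = 97.9° falls in segment 3 (92.4° to 197.2°, uniform, h = 28): β = 97.9 − 92.4 = 5.5°, B = 104.8°; Δs = 28·5.5/104.8 = 1.4695; s = 12.0000 + 1.4695 = 13.4695
segment 3 (92.4° to 197.2°, uniform, h = 28) is passed completely: s = 12.0000 + (28) = 40.0000
segment 4 (197.2° to 237.5°, dwell): s unchanged at 40.0000
segment 5 (237.5° to 288.2°, cycloidal, h = 21) is passed completely: s = 40.0000 + (21) = 61.0000
θ = 323.4° falls in segment 6 (288.2° to 360°, simple-harmonic, h = -61): β = 323.4 − 288.2 = 35.2°, B = 71.8°; Δs = -61/2·(1 − cos(π·0.4903)) = -29.5660; s = 61.0000 − 29.5660 = 31.4340
θ = 332.1° falls in segment 6 (288.2° to 360°, simple-harmonic, h = -61): β = 332.1 − 288.2 = 43.9°, B = 71.8°; Δs = -61/2·(1 − cos(π·0.6114)) = -40.9595; s = 61.0000 − 40.9595 = 20.0405
θ = 343.2° falls in segment 6 (288.2° to 360°, simple-harmonic, h = -61): β = 343.2 − 288.2 = 55°, B = 71.8°; Δs = -61/2·(1 − cos(π·0.7660)) = -53.1242; s = 61.0000 − 53.1242 = 7.8758
θ=97.9°: R = R0 + s = 19 + 13.4695 = 32.4695
θ=323.4°: R = R0 + s = 19 + 31.4340 = 50.4340
θ=332.1°: R = R0 + s = 19 + 20.0405 = 39.0405
θ=343.2°: R = R0 + s = 19 + 7.8758 = 26.8758

θ=97.9°: 32.4695
θ=323.4°: 50.4340
θ=332.1°: 39.0405
θ=343.2°: 26.8758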